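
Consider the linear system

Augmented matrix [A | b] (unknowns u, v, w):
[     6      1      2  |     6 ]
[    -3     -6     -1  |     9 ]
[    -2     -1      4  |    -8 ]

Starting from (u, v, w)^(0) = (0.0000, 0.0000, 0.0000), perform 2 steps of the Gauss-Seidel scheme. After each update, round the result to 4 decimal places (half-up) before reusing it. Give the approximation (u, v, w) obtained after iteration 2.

(2.0000, -2.1667, -1.5417)

Iteration 1:
  u = (6 - (1)·0.0000 - (2)·0.0000) / (6) = 1.0000
  v = (9 - (-3)·1.0000 - (-1)·0.0000) / (-6) = -2.0000
  w = (-8 - (-2)·1.0000 - (-1)·-2.0000) / (4) = -2.0000
Iteration 2:
  u = (6 - (1)·-2.0000 - (2)·-2.0000) / (6) = 2.0000
  v = (9 - (-3)·2.0000 - (-1)·-2.0000) / (-6) = -2.1667
  w = (-8 - (-2)·2.0000 - (-1)·-2.1667) / (4) = -1.5417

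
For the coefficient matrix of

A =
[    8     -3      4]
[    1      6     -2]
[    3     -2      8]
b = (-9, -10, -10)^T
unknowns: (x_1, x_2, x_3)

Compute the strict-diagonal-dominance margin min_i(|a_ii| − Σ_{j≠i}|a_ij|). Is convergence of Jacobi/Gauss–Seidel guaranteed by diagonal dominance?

1

row 1: |8| − (3+4) = 1
row 2: |6| − (1+2) = 3
row 3: |8| − (3+2) = 3
minimum over rows = 1 → strictly diagonally dominant (convergence guaranteed)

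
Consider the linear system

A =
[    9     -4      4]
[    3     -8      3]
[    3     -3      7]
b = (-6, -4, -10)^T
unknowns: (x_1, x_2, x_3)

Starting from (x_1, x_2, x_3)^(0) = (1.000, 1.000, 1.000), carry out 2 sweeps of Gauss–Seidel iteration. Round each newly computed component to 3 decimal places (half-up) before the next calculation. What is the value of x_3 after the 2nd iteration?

Iteration 1:
  x_1 = (-6 - (-4)·1.000 - (4)·1.000) / (9) = -0.667
  x_2 = (-4 - (3)·-0.667 - (3)·1.000) / (-8) = 0.625
  x_3 = (-10 - (3)·-0.667 - (-3)·0.625) / (7) = -0.875
Iteration 2:
  x_1 = (-6 - (-4)·0.625 - (4)·-0.875) / (9) = 0.000
  x_2 = (-4 - (3)·0.000 - (3)·-0.875) / (-8) = 0.172
  x_3 = (-10 - (3)·0.000 - (-3)·0.172) / (7) = -1.355

-1.355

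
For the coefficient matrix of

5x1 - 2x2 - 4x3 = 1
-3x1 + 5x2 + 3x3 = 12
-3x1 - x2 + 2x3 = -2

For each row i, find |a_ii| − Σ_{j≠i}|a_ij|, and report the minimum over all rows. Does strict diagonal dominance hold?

-2

row 1: |5| − (2+4) = -1
row 2: |5| − (3+3) = -1
row 3: |2| − (3+1) = -2
minimum over rows = -2 → not strictly diagonally dominant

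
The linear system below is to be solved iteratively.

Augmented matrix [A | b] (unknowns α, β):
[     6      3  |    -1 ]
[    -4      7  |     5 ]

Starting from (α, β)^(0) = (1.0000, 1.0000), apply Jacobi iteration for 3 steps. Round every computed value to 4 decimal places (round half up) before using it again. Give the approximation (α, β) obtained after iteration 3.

Iteration 1:
  α = (-1 - (3)·1.0000) / (6) = -0.6667
  β = (5 - (-4)·1.0000) / (7) = 1.2857
Iteration 2:
  α = (-1 - (3)·1.2857) / (6) = -0.8095
  β = (5 - (-4)·-0.6667) / (7) = 0.3333
Iteration 3:
  α = (-1 - (3)·0.3333) / (6) = -0.3333
  β = (5 - (-4)·-0.8095) / (7) = 0.2517

(-0.3333, 0.2517)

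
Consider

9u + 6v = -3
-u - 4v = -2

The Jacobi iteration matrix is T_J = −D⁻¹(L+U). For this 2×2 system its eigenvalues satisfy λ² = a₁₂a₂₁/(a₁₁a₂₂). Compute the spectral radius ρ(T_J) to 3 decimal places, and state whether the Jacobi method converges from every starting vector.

a₁₂a₂₁/(a₁₁a₂₂) = (6)·(-1) / ((9)·(-4)) = 0.166667
ρ = √|0.166667| = √0.166667 = 0.408
ρ < 1, so Jacobi converges

0.408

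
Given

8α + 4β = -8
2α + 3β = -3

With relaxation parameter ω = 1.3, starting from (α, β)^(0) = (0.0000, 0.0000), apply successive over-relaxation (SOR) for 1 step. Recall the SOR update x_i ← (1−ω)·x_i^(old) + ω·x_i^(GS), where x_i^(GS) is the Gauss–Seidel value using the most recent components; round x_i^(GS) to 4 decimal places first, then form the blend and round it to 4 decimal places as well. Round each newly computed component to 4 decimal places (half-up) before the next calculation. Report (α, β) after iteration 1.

(-1.3000, -0.1733)

Iteration 1:
  α: GS value = (-8 - (4)·0.0000) / (8) = -1.0000;  α ← (1−ω)·0.0000 + ω·-1.0000 = -1.3000
  β: GS value = (-3 - (2)·-1.3000) / (3) = -0.1333;  β ← (1−ω)·0.0000 + ω·-0.1333 = -0.1733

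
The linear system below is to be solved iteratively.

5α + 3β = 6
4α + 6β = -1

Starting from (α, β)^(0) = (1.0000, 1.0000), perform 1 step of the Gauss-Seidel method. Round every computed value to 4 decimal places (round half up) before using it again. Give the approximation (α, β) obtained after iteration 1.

Iteration 1:
  α = (6 - (3)·1.0000) / (5) = 0.6000
  β = (-1 - (4)·0.6000) / (6) = -0.5667

(0.6000, -0.5667)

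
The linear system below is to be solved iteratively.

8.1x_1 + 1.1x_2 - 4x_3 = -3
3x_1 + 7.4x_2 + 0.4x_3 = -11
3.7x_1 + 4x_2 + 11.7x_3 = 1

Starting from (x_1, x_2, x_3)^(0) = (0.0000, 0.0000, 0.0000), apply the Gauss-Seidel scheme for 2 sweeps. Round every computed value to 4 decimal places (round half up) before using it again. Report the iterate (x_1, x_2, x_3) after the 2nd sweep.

Iteration 1:
  x_1 = (-3 - (1.1)·0.0000 - (-4)·0.0000) / (8.1) = -0.3704
  x_2 = (-11 - (3)·-0.3704 - (0.4)·0.0000) / (7.4) = -1.3363
  x_3 = (1 - (3.7)·-0.3704 - (4)·-1.3363) / (11.7) = 0.6595
Iteration 2:
  x_1 = (-3 - (1.1)·-1.3363 - (-4)·0.6595) / (8.1) = 0.1368
  x_2 = (-11 - (3)·0.1368 - (0.4)·0.6595) / (7.4) = -1.5776
  x_3 = (1 - (3.7)·0.1368 - (4)·-1.5776) / (11.7) = 0.5816

(0.1368, -1.5776, 0.5816)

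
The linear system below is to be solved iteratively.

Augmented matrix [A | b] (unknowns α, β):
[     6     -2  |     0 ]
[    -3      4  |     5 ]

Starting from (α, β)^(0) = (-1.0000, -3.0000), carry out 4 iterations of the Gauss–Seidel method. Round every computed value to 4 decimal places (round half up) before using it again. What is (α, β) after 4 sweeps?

(0.5312, 1.6484)

Iteration 1:
  α = (0 - (-2)·-3.0000) / (6) = -1.0000
  β = (5 - (-3)·-1.0000) / (4) = 0.5000
Iteration 2:
  α = (0 - (-2)·0.5000) / (6) = 0.1667
  β = (5 - (-3)·0.1667) / (4) = 1.3750
Iteration 3:
  α = (0 - (-2)·1.3750) / (6) = 0.4583
  β = (5 - (-3)·0.4583) / (4) = 1.5937
Iteration 4:
  α = (0 - (-2)·1.5937) / (6) = 0.5312
  β = (5 - (-3)·0.5312) / (4) = 1.6484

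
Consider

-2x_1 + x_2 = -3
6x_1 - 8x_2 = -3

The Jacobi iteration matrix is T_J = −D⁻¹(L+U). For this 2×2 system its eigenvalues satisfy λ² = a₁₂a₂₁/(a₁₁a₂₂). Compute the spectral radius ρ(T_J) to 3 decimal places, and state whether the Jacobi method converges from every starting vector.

a₁₂a₂₁/(a₁₁a₂₂) = (1)·(6) / ((-2)·(-8)) = 0.375000
ρ = √|0.375000| = √0.375000 = 0.612
ρ < 1, so Jacobi converges

0.612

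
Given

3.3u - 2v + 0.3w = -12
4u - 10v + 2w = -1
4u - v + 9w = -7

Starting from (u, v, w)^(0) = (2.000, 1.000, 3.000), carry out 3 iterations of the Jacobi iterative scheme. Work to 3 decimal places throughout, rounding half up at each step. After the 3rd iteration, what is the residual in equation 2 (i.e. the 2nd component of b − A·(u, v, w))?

9.540

Iteration 1:
  u = (-12 - (-2)·1.000 - (0.3)·3.000) / (3.3) = -3.303
  v = (-1 - (4)·2.000 - (2)·3.000) / (-10) = 1.500
  w = (-7 - (4)·2.000 - (-1)·1.000) / (9) = -1.556
Iteration 2:
  u = (-12 - (-2)·1.500 - (0.3)·-1.556) / (3.3) = -2.586
  v = (-1 - (4)·-3.303 - (2)·-1.556) / (-10) = -1.532
  w = (-7 - (4)·-3.303 - (-1)·1.500) / (9) = 0.857
Iteration 3:
  u = (-12 - (-2)·-1.532 - (0.3)·0.857) / (3.3) = -4.643
  v = (-1 - (4)·-2.586 - (2)·0.857) / (-10) = -0.763
  w = (-7 - (4)·-2.586 - (-1)·-1.532) / (9) = 0.201
Residual b − A·x = (1.736, 9.540, 9.000)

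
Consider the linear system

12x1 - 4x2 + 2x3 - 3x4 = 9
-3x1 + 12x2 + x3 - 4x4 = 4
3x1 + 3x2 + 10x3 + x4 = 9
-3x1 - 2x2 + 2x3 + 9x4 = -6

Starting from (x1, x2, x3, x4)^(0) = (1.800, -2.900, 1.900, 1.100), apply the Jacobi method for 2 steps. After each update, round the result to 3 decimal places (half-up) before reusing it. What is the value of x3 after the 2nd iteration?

0.793

Iteration 1:
  x1 = (9 - (-4)·-2.900 - (2)·1.900 - (-3)·1.100) / (12) = -0.258
  x2 = (4 - (-3)·1.800 - (1)·1.900 - (-4)·1.100) / (12) = 0.992
  x3 = (9 - (3)·1.800 - (3)·-2.900 - (1)·1.100) / (10) = 1.120
  x4 = (-6 - (-3)·1.800 - (-2)·-2.900 - (2)·1.900) / (9) = -1.133
Iteration 2:
  x1 = (9 - (-4)·0.992 - (2)·1.120 - (-3)·-1.133) / (12) = 0.611
  x2 = (4 - (-3)·-0.258 - (1)·1.120 - (-4)·-1.133) / (12) = -0.202
  x3 = (9 - (3)·-0.258 - (3)·0.992 - (1)·-1.133) / (10) = 0.793
  x4 = (-6 - (-3)·-0.258 - (-2)·0.992 - (2)·1.120) / (9) = -0.781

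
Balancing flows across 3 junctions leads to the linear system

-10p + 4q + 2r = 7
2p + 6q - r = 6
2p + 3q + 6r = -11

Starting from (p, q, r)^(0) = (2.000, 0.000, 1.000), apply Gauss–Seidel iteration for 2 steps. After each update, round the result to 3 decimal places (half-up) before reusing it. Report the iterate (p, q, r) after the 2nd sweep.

(-0.633, 0.822, -2.033)

Iteration 1:
  p = (7 - (4)·0.000 - (2)·1.000) / (-10) = -0.500
  q = (6 - (2)·-0.500 - (-1)·1.000) / (6) = 1.333
  r = (-11 - (2)·-0.500 - (3)·1.333) / (6) = -2.333
Iteration 2:
  p = (7 - (4)·1.333 - (2)·-2.333) / (-10) = -0.633
  q = (6 - (2)·-0.633 - (-1)·-2.333) / (6) = 0.822
  r = (-11 - (2)·-0.633 - (3)·0.822) / (6) = -2.033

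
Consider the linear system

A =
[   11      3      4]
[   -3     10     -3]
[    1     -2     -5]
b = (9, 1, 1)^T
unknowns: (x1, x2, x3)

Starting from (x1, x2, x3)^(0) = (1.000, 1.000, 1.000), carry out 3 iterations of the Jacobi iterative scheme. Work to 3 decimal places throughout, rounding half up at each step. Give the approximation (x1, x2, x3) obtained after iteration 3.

(0.970, 0.199, -0.059)

Iteration 1:
  x1 = (9 - (3)·1.000 - (4)·1.000) / (11) = 0.182
  x2 = (1 - (-3)·1.000 - (-3)·1.000) / (10) = 0.700
  x3 = (1 - (1)·1.000 - (-2)·1.000) / (-5) = -0.400
Iteration 2:
  x1 = (9 - (3)·0.700 - (4)·-0.400) / (11) = 0.773
  x2 = (1 - (-3)·0.182 - (-3)·-0.400) / (10) = 0.035
  x3 = (1 - (1)·0.182 - (-2)·0.700) / (-5) = -0.444
Iteration 3:
  x1 = (9 - (3)·0.035 - (4)·-0.444) / (11) = 0.970
  x2 = (1 - (-3)·0.773 - (-3)·-0.444) / (10) = 0.199
  x3 = (1 - (1)·0.773 - (-2)·0.035) / (-5) = -0.059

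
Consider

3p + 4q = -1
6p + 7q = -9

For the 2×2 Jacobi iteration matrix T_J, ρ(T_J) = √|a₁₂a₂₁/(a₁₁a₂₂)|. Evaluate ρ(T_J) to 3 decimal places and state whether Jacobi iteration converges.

1.069

a₁₂a₂₁/(a₁₁a₂₂) = (4)·(6) / ((3)·(7)) = 1.142857
ρ = √|1.142857| = √1.142857 = 1.069
ρ > 1, so Jacobi diverges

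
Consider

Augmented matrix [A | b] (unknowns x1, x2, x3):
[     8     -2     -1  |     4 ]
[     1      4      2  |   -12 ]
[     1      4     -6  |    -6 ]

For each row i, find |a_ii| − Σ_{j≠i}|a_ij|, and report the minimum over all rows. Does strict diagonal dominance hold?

1

row 1: |8| − (2+1) = 5
row 2: |4| − (1+2) = 1
row 3: |-6| − (1+4) = 1
minimum over rows = 1 → strictly diagonally dominant (convergence guaranteed)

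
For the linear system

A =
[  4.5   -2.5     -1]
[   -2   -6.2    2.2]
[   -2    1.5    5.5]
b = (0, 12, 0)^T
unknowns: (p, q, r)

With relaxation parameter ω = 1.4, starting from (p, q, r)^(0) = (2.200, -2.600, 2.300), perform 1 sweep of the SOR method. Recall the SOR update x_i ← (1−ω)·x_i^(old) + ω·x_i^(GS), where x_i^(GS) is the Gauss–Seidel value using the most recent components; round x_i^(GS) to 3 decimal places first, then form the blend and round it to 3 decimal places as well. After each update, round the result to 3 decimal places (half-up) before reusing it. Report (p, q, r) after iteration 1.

(-2.186, 0.460, -2.208)

Iteration 1:
  p: GS value = (0 - (-2.5)·-2.600 - (-1)·2.300) / (4.5) = -0.933;  p ← (1−ω)·2.200 + ω·-0.933 = -2.186
  q: GS value = (12 - (-2)·-2.186 - (2.2)·2.300) / (-6.2) = -0.414;  q ← (1−ω)·-2.600 + ω·-0.414 = 0.460
  r: GS value = (0 - (-2)·-2.186 - (1.5)·0.460) / (5.5) = -0.920;  r ← (1−ω)·2.300 + ω·-0.920 = -2.208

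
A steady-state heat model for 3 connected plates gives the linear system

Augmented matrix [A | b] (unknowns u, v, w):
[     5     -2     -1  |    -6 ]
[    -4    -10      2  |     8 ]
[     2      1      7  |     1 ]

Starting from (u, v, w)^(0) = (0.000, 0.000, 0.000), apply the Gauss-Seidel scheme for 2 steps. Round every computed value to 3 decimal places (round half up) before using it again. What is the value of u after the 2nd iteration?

Iteration 1:
  u = (-6 - (-2)·0.000 - (-1)·0.000) / (5) = -1.200
  v = (8 - (-4)·-1.200 - (2)·0.000) / (-10) = -0.320
  w = (1 - (2)·-1.200 - (1)·-0.320) / (7) = 0.531
Iteration 2:
  u = (-6 - (-2)·-0.320 - (-1)·0.531) / (5) = -1.222
  v = (8 - (-4)·-1.222 - (2)·0.531) / (-10) = -0.205
  w = (1 - (2)·-1.222 - (1)·-0.205) / (7) = 0.521

-1.222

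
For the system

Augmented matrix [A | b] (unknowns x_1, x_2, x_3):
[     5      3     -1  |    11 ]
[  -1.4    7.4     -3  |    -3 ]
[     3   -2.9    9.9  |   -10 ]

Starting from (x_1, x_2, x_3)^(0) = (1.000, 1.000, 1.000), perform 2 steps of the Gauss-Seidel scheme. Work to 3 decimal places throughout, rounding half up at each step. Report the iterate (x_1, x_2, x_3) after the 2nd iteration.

Iteration 1:
  x_1 = (11 - (3)·1.000 - (-1)·1.000) / (5) = 1.800
  x_2 = (-3 - (-1.4)·1.800 - (-3)·1.000) / (7.4) = 0.341
  x_3 = (-10 - (3)·1.800 - (-2.9)·0.341) / (9.9) = -1.456
Iteration 2:
  x_1 = (11 - (3)·0.341 - (-1)·-1.456) / (5) = 1.704
  x_2 = (-3 - (-1.4)·1.704 - (-3)·-1.456) / (7.4) = -0.673
  x_3 = (-10 - (3)·1.704 - (-2.9)·-0.673) / (9.9) = -1.724

(1.704, -0.673, -1.724)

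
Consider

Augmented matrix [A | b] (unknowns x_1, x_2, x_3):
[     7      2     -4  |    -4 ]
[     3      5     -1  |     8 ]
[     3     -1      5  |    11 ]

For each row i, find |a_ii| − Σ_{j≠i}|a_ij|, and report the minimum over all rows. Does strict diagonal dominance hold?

1

row 1: |7| − (2+4) = 1
row 2: |5| − (3+1) = 1
row 3: |5| − (3+1) = 1
minimum over rows = 1 → strictly diagonally dominant (convergence guaranteed)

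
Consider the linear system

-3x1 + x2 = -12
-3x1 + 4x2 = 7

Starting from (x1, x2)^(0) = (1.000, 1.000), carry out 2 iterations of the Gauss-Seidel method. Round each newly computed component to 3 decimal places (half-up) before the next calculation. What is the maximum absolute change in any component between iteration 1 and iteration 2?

Iteration 1:
  x1 = (-12 - (1)·1.000) / (-3) = 4.333
  x2 = (7 - (-3)·4.333) / (4) = 5.000
Iteration 2:
  x1 = (-12 - (1)·5.000) / (-3) = 5.667
  x2 = (7 - (-3)·5.667) / (4) = 6.000
Change: (1.334, 1.000) → max |·| = 1.334

1.334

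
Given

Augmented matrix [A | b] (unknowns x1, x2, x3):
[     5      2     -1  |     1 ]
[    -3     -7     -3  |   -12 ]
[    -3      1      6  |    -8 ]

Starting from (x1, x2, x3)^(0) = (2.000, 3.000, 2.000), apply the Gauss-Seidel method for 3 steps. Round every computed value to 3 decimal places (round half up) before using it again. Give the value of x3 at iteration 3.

Iteration 1:
  x1 = (1 - (2)·3.000 - (-1)·2.000) / (5) = -0.600
  x2 = (-12 - (-3)·-0.600 - (-3)·2.000) / (-7) = 1.114
  x3 = (-8 - (-3)·-0.600 - (1)·1.114) / (6) = -1.819
Iteration 2:
  x1 = (1 - (2)·1.114 - (-1)·-1.819) / (5) = -0.609
  x2 = (-12 - (-3)·-0.609 - (-3)·-1.819) / (-7) = 2.755
  x3 = (-8 - (-3)·-0.609 - (1)·2.755) / (6) = -2.097
Iteration 3:
  x1 = (1 - (2)·2.755 - (-1)·-2.097) / (5) = -1.321
  x2 = (-12 - (-3)·-1.321 - (-3)·-2.097) / (-7) = 3.179
  x3 = (-8 - (-3)·-1.321 - (1)·3.179) / (6) = -2.524

-2.524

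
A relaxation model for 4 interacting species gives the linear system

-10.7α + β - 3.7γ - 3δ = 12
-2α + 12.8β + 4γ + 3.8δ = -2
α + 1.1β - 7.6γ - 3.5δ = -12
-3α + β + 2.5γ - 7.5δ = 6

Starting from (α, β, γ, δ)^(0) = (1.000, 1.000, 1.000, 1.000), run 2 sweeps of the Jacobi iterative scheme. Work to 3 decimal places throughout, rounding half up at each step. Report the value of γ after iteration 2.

1.611

Iteration 1:
  α = (12 - (1)·1.000 - (-3.7)·1.000 - (-3)·1.000) / (-10.7) = -1.654
  β = (-2 - (-2)·1.000 - (4)·1.000 - (3.8)·1.000) / (12.8) = -0.609
  γ = (-12 - (1)·1.000 - (1.1)·1.000 - (-3.5)·1.000) / (-7.6) = 1.395
  δ = (6 - (-3)·1.000 - (1)·1.000 - (2.5)·1.000) / (-7.5) = -0.733
Iteration 2:
  α = (12 - (1)·-0.609 - (-3.7)·1.395 - (-3)·-0.733) / (-10.7) = -1.455
  β = (-2 - (-2)·-1.654 - (4)·1.395 - (3.8)·-0.733) / (12.8) = -0.633
  γ = (-12 - (1)·-1.654 - (1.1)·-0.609 - (-3.5)·-0.733) / (-7.6) = 1.611
  δ = (6 - (-3)·-1.654 - (1)·-0.609 - (2.5)·1.395) / (-7.5) = 0.245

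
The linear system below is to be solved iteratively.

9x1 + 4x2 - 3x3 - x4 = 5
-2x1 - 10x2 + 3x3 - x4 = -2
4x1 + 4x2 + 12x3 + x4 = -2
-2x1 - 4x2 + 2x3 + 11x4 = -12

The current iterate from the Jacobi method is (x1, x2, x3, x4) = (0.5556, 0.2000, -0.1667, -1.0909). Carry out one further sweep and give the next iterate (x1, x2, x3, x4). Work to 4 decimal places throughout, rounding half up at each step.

One sweep:
  x1 = (5 - (4)·0.2000 - (-3)·-0.1667 - (-1)·-1.0909) / (9) = 0.2899
  x2 = (-2 - (-2)·0.5556 - (3)·-0.1667 - (-1)·-1.0909) / (-10) = 0.1480
  x3 = (-2 - (4)·0.5556 - (4)·0.2000 - (1)·-1.0909) / (12) = -0.3276
  x4 = (-12 - (-2)·0.5556 - (-4)·0.2000 - (2)·-0.1667) / (11) = -0.8869

(0.2899, 0.1480, -0.3276, -0.8869)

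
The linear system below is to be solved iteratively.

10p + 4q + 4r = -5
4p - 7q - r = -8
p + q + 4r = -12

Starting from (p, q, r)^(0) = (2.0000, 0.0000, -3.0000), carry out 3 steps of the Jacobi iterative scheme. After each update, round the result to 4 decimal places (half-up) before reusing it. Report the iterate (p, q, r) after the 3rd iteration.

Iteration 1:
  p = (-5 - (4)·0.0000 - (4)·-3.0000) / (10) = 0.7000
  q = (-8 - (4)·2.0000 - (-1)·-3.0000) / (-7) = 2.7143
  r = (-12 - (1)·2.0000 - (1)·0.0000) / (4) = -3.5000
Iteration 2:
  p = (-5 - (4)·2.7143 - (4)·-3.5000) / (10) = -0.1857
  q = (-8 - (4)·0.7000 - (-1)·-3.5000) / (-7) = 2.0429
  r = (-12 - (1)·0.7000 - (1)·2.7143) / (4) = -3.8536
Iteration 3:
  p = (-5 - (4)·2.0429 - (4)·-3.8536) / (10) = 0.2243
  q = (-8 - (4)·-0.1857 - (-1)·-3.8536) / (-7) = 1.5873
  r = (-12 - (1)·-0.1857 - (1)·2.0429) / (4) = -3.4643

(0.2243, 1.5873, -3.4643)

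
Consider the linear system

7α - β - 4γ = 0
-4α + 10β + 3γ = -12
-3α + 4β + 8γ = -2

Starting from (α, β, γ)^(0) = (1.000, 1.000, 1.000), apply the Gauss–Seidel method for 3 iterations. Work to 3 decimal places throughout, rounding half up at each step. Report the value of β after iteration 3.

-1.309

Iteration 1:
  α = (0 - (-1)·1.000 - (-4)·1.000) / (7) = 0.714
  β = (-12 - (-4)·0.714 - (3)·1.000) / (10) = -1.214
  γ = (-2 - (-3)·0.714 - (4)·-1.214) / (8) = 0.625
Iteration 2:
  α = (0 - (-1)·-1.214 - (-4)·0.625) / (7) = 0.184
  β = (-12 - (-4)·0.184 - (3)·0.625) / (10) = -1.314
  γ = (-2 - (-3)·0.184 - (4)·-1.314) / (8) = 0.476
Iteration 3:
  α = (0 - (-1)·-1.314 - (-4)·0.476) / (7) = 0.084
  β = (-12 - (-4)·0.084 - (3)·0.476) / (10) = -1.309
  γ = (-2 - (-3)·0.084 - (4)·-1.309) / (8) = 0.436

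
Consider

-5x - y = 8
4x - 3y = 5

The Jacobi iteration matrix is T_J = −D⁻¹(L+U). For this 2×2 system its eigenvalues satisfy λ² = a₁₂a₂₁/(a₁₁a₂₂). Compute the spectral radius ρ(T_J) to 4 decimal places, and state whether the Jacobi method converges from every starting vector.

a₁₂a₂₁/(a₁₁a₂₂) = (-1)·(4) / ((-5)·(-3)) = -0.266667
ρ = √|-0.266667| = √0.266667 = 0.5164
ρ < 1, so Jacobi converges

0.5164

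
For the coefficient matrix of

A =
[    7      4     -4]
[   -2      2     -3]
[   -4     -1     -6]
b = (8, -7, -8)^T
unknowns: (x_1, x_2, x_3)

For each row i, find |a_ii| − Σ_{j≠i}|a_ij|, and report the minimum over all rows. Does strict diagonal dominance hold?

-3

row 1: |7| − (4+4) = -1
row 2: |2| − (2+3) = -3
row 3: |-6| − (4+1) = 1
minimum over rows = -3 → not strictly diagonally dominant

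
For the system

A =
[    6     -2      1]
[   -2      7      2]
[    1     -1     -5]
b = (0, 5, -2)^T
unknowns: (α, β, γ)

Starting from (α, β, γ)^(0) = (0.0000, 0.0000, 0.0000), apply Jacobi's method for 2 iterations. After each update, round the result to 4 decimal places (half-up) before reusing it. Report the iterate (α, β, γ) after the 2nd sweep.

(0.1714, 0.6000, 0.2571)

Iteration 1:
  α = (0 - (-2)·0.0000 - (1)·0.0000) / (6) = 0.0000
  β = (5 - (-2)·0.0000 - (2)·0.0000) / (7) = 0.7143
  γ = (-2 - (1)·0.0000 - (-1)·0.0000) / (-5) = 0.4000
Iteration 2:
  α = (0 - (-2)·0.7143 - (1)·0.4000) / (6) = 0.1714
  β = (5 - (-2)·0.0000 - (2)·0.4000) / (7) = 0.6000
  γ = (-2 - (1)·0.0000 - (-1)·0.7143) / (-5) = 0.2571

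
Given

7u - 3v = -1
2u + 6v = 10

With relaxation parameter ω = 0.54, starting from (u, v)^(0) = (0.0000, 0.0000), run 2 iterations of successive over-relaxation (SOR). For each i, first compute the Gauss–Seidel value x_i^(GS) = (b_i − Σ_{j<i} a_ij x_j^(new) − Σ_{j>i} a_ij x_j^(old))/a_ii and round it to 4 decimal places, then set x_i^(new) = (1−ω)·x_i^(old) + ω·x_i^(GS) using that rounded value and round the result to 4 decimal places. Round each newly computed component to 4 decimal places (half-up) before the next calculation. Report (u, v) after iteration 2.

(0.0988, 1.3026)

Iteration 1:
  u: GS value = (-1 - (-3)·0.0000) / (7) = -0.1429;  u ← (1−ω)·0.0000 + ω·-0.1429 = -0.0772
  v: GS value = (10 - (2)·-0.0772) / (6) = 1.6924;  v ← (1−ω)·0.0000 + ω·1.6924 = 0.9139
Iteration 2:
  u: GS value = (-1 - (-3)·0.9139) / (7) = 0.2488;  u ← (1−ω)·-0.0772 + ω·0.2488 = 0.0988
  v: GS value = (10 - (2)·0.0988) / (6) = 1.6337;  v ← (1−ω)·0.9139 + ω·1.6337 = 1.3026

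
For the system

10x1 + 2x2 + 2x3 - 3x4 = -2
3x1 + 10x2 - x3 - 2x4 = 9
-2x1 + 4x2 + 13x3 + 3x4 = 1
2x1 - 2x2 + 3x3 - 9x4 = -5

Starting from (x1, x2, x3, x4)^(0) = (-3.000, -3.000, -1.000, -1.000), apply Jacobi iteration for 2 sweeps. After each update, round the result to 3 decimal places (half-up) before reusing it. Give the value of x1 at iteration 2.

-0.587

Iteration 1:
  x1 = (-2 - (2)·-3.000 - (2)·-1.000 - (-3)·-1.000) / (10) = 0.300
  x2 = (9 - (3)·-3.000 - (-1)·-1.000 - (-2)·-1.000) / (10) = 1.500
  x3 = (1 - (-2)·-3.000 - (4)·-3.000 - (3)·-1.000) / (13) = 0.769
  x4 = (-5 - (2)·-3.000 - (-2)·-3.000 - (3)·-1.000) / (-9) = 0.222
Iteration 2:
  x1 = (-2 - (2)·1.500 - (2)·0.769 - (-3)·0.222) / (10) = -0.587
  x2 = (9 - (3)·0.300 - (-1)·0.769 - (-2)·0.222) / (10) = 0.931
  x3 = (1 - (-2)·0.300 - (4)·1.500 - (3)·0.222) / (13) = -0.390
  x4 = (-5 - (2)·0.300 - (-2)·1.500 - (3)·0.769) / (-9) = 0.545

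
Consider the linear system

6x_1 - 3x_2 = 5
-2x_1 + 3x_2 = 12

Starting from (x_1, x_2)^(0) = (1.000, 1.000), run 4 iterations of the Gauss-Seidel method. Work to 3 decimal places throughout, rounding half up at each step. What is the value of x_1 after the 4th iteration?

4.142

Iteration 1:
  x_1 = (5 - (-3)·1.000) / (6) = 1.333
  x_2 = (12 - (-2)·1.333) / (3) = 4.889
Iteration 2:
  x_1 = (5 - (-3)·4.889) / (6) = 3.278
  x_2 = (12 - (-2)·3.278) / (3) = 6.185
Iteration 3:
  x_1 = (5 - (-3)·6.185) / (6) = 3.926
  x_2 = (12 - (-2)·3.926) / (3) = 6.617
Iteration 4:
  x_1 = (5 - (-3)·6.617) / (6) = 4.142
  x_2 = (12 - (-2)·4.142) / (3) = 6.761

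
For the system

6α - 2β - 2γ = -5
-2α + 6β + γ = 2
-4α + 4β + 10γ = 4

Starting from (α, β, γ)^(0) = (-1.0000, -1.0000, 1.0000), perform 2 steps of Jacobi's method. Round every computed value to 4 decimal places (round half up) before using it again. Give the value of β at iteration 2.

-0.0111

Iteration 1:
  α = (-5 - (-2)·-1.0000 - (-2)·1.0000) / (6) = -0.8333
  β = (2 - (-2)·-1.0000 - (1)·1.0000) / (6) = -0.1667
  γ = (4 - (-4)·-1.0000 - (4)·-1.0000) / (10) = 0.4000
Iteration 2:
  α = (-5 - (-2)·-0.1667 - (-2)·0.4000) / (6) = -0.7556
  β = (2 - (-2)·-0.8333 - (1)·0.4000) / (6) = -0.0111
  γ = (4 - (-4)·-0.8333 - (4)·-0.1667) / (10) = 0.1334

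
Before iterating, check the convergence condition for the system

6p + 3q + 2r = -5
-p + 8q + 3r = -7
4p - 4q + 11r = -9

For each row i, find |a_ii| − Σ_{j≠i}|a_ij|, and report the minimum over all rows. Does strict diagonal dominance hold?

1

row 1: |6| − (3+2) = 1
row 2: |8| − (1+3) = 4
row 3: |11| − (4+4) = 3
minimum over rows = 1 → strictly diagonally dominant (convergence guaranteed)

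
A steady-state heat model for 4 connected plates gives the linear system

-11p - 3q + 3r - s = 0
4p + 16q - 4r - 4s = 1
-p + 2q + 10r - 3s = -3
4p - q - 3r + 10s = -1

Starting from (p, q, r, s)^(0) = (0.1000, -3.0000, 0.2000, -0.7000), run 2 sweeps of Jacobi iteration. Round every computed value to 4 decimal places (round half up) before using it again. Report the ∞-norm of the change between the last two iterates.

Iteration 1:
  p = (0 - (-3)·-3.0000 - (3)·0.2000 - (-1)·-0.7000) / (-11) = 0.9364
  q = (1 - (4)·0.1000 - (-4)·0.2000 - (-4)·-0.7000) / (16) = -0.0875
  r = (-3 - (-1)·0.1000 - (2)·-3.0000 - (-3)·-0.7000) / (10) = 0.1000
  s = (-1 - (4)·0.1000 - (-1)·-3.0000 - (-3)·0.2000) / (10) = -0.3800
Iteration 2:
  p = (0 - (-3)·-0.0875 - (3)·0.1000 - (-1)·-0.3800) / (-11) = 0.0857
  q = (1 - (4)·0.9364 - (-4)·0.1000 - (-4)·-0.3800) / (16) = -0.2416
  r = (-3 - (-1)·0.9364 - (2)·-0.0875 - (-3)·-0.3800) / (10) = -0.3029
  s = (-1 - (4)·0.9364 - (-1)·-0.0875 - (-3)·0.1000) / (10) = -0.4533
Change: (-0.8507, -0.1541, -0.4029, -0.0733) → max |·| = 0.8507

0.8507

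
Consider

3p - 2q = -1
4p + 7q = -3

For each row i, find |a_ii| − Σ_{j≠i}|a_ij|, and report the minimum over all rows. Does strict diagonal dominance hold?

1

row 1: |3| − (2) = 1
row 2: |7| − (4) = 3
minimum over rows = 1 → strictly diagonally dominant (convergence guaranteed)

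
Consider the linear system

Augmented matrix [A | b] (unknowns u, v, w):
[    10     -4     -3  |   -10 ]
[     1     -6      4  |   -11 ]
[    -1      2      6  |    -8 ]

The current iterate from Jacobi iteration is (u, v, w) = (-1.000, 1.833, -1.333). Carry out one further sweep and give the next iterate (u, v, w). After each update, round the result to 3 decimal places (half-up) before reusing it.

(-0.667, 0.778, -2.111)

One sweep:
  u = (-10 - (-4)·1.833 - (-3)·-1.333) / (10) = -0.667
  v = (-11 - (1)·-1.000 - (4)·-1.333) / (-6) = 0.778
  w = (-8 - (-1)·-1.000 - (2)·1.833) / (6) = -2.111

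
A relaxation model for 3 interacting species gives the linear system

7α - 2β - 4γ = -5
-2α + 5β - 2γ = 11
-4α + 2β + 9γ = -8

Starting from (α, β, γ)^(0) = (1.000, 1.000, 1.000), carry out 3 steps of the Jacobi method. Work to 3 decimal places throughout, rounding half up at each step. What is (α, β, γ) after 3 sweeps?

Iteration 1:
  α = (-5 - (-2)·1.000 - (-4)·1.000) / (7) = 0.143
  β = (11 - (-2)·1.000 - (-2)·1.000) / (5) = 3.000
  γ = (-8 - (-4)·1.000 - (2)·1.000) / (9) = -0.667
Iteration 2:
  α = (-5 - (-2)·3.000 - (-4)·-0.667) / (7) = -0.238
  β = (11 - (-2)·0.143 - (-2)·-0.667) / (5) = 1.990
  γ = (-8 - (-4)·0.143 - (2)·3.000) / (9) = -1.492
Iteration 3:
  α = (-5 - (-2)·1.990 - (-4)·-1.492) / (7) = -0.998
  β = (11 - (-2)·-0.238 - (-2)·-1.492) / (5) = 1.508
  γ = (-8 - (-4)·-0.238 - (2)·1.990) / (9) = -1.437

(-0.998, 1.508, -1.437)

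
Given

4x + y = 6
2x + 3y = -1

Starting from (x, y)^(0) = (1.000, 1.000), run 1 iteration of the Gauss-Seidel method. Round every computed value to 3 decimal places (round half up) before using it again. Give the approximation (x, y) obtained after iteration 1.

Iteration 1:
  x = (6 - (1)·1.000) / (4) = 1.250
  y = (-1 - (2)·1.250) / (3) = -1.167

(1.250, -1.167)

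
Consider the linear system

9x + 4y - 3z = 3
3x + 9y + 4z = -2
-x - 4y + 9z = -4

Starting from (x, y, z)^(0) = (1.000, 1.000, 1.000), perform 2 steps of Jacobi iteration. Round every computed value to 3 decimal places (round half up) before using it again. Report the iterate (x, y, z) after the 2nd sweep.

(0.815, -0.346, -0.864)

Iteration 1:
  x = (3 - (4)·1.000 - (-3)·1.000) / (9) = 0.222
  y = (-2 - (3)·1.000 - (4)·1.000) / (9) = -1.000
  z = (-4 - (-1)·1.000 - (-4)·1.000) / (9) = 0.111
Iteration 2:
  x = (3 - (4)·-1.000 - (-3)·0.111) / (9) = 0.815
  y = (-2 - (3)·0.222 - (4)·0.111) / (9) = -0.346
  z = (-4 - (-1)·0.222 - (-4)·-1.000) / (9) = -0.864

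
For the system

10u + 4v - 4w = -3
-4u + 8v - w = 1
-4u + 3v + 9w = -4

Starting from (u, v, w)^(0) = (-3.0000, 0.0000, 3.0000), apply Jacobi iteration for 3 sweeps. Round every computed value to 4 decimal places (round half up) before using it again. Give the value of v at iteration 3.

-0.1444

Iteration 1:
  u = (-3 - (4)·0.0000 - (-4)·3.0000) / (10) = 0.9000
  v = (1 - (-4)·-3.0000 - (-1)·3.0000) / (8) = -1.0000
  w = (-4 - (-4)·-3.0000 - (3)·0.0000) / (9) = -1.7778
Iteration 2:
  u = (-3 - (4)·-1.0000 - (-4)·-1.7778) / (10) = -0.6111
  v = (1 - (-4)·0.9000 - (-1)·-1.7778) / (8) = 0.3528
  w = (-4 - (-4)·0.9000 - (3)·-1.0000) / (9) = 0.2889
Iteration 3:
  u = (-3 - (4)·0.3528 - (-4)·0.2889) / (10) = -0.3256
  v = (1 - (-4)·-0.6111 - (-1)·0.2889) / (8) = -0.1444
  w = (-4 - (-4)·-0.6111 - (3)·0.3528) / (9) = -0.8336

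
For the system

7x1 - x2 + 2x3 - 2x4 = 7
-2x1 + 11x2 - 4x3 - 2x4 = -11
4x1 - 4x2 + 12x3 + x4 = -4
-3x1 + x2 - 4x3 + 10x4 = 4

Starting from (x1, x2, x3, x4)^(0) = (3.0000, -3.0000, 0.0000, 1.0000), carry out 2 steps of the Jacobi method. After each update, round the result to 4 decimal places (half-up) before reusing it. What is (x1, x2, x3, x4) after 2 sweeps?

(2.1087, -1.4321, -0.8433, -0.2823)

Iteration 1:
  x1 = (7 - (-1)·-3.0000 - (2)·0.0000 - (-2)·1.0000) / (7) = 0.8571
  x2 = (-11 - (-2)·3.0000 - (-4)·0.0000 - (-2)·1.0000) / (11) = -0.2727
  x3 = (-4 - (4)·3.0000 - (-4)·-3.0000 - (1)·1.0000) / (12) = -2.4167
  x4 = (4 - (-3)·3.0000 - (1)·-3.0000 - (-4)·0.0000) / (10) = 1.6000
Iteration 2:
  x1 = (7 - (-1)·-0.2727 - (2)·-2.4167 - (-2)·1.6000) / (7) = 2.1087
  x2 = (-11 - (-2)·0.8571 - (-4)·-2.4167 - (-2)·1.6000) / (11) = -1.4321
  x3 = (-4 - (4)·0.8571 - (-4)·-0.2727 - (1)·1.6000) / (12) = -0.8433
  x4 = (4 - (-3)·0.8571 - (1)·-0.2727 - (-4)·-2.4167) / (10) = -0.2823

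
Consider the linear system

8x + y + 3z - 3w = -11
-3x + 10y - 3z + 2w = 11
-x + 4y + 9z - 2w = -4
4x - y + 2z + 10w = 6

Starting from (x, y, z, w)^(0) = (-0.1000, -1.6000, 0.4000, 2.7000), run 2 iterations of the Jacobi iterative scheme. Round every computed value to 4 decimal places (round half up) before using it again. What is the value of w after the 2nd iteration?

Iteration 1:
  x = (-11 - (1)·-1.6000 - (3)·0.4000 - (-3)·2.7000) / (8) = -0.3125
  y = (11 - (-3)·-0.1000 - (-3)·0.4000 - (2)·2.7000) / (10) = 0.6500
  z = (-4 - (-1)·-0.1000 - (4)·-1.6000 - (-2)·2.7000) / (9) = 0.8556
  w = (6 - (4)·-0.1000 - (-1)·-1.6000 - (2)·0.4000) / (10) = 0.4000
Iteration 2:
  x = (-11 - (1)·0.6500 - (3)·0.8556 - (-3)·0.4000) / (8) = -1.6271
  y = (11 - (-3)·-0.3125 - (-3)·0.8556 - (2)·0.4000) / (10) = 1.1829
  z = (-4 - (-1)·-0.3125 - (4)·0.6500 - (-2)·0.4000) / (9) = -0.6792
  w = (6 - (4)·-0.3125 - (-1)·0.6500 - (2)·0.8556) / (10) = 0.6189

0.6189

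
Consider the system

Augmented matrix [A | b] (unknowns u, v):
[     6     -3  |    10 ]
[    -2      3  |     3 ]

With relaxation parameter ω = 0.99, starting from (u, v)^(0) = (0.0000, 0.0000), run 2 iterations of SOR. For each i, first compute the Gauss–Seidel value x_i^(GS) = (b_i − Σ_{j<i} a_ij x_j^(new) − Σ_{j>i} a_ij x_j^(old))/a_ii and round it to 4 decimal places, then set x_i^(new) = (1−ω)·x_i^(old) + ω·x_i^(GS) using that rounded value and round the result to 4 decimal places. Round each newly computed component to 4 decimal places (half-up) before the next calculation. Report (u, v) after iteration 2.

Iteration 1:
  u: GS value = (10 - (-3)·0.0000) / (6) = 1.6667;  u ← (1−ω)·0.0000 + ω·1.6667 = 1.6500
  v: GS value = (3 - (-2)·1.6500) / (3) = 2.1000;  v ← (1−ω)·0.0000 + ω·2.1000 = 2.0790
Iteration 2:
  u: GS value = (10 - (-3)·2.0790) / (6) = 2.7062;  u ← (1−ω)·1.6500 + ω·2.7062 = 2.6956
  v: GS value = (3 - (-2)·2.6956) / (3) = 2.7971;  v ← (1−ω)·2.0790 + ω·2.7971 = 2.7899

(2.6956, 2.7899)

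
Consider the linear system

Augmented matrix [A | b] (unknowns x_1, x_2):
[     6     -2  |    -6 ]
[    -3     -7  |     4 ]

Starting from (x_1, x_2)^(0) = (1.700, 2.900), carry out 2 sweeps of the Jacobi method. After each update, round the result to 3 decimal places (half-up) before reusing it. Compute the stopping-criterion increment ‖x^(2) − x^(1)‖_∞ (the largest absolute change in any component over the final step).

1.400

Iteration 1:
  x_1 = (-6 - (-2)·2.900) / (6) = -0.033
  x_2 = (4 - (-3)·1.700) / (-7) = -1.300
Iteration 2:
  x_1 = (-6 - (-2)·-1.300) / (6) = -1.433
  x_2 = (4 - (-3)·-0.033) / (-7) = -0.557
Change: (-1.400, 0.743) → max |·| = 1.400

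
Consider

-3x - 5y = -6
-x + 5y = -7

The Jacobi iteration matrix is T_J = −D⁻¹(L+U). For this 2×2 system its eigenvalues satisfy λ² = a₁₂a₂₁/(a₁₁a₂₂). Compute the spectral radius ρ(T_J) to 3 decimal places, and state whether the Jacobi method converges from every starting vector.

a₁₂a₂₁/(a₁₁a₂₂) = (-5)·(-1) / ((-3)·(5)) = -0.333333
ρ = √|-0.333333| = √0.333333 = 0.577
ρ < 1, so Jacobi converges

0.577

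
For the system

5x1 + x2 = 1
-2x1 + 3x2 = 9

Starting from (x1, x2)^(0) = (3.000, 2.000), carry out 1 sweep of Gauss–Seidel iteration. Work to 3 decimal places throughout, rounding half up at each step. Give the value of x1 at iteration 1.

Iteration 1:
  x1 = (1 - (1)·2.000) / (5) = -0.200
  x2 = (9 - (-2)·-0.200) / (3) = 2.867

-0.200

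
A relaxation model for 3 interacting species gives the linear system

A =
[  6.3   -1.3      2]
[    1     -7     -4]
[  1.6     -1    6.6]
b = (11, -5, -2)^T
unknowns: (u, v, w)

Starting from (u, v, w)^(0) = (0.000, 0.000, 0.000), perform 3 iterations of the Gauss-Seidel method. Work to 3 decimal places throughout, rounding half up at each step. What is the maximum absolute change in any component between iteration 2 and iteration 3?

Iteration 1:
  u = (11 - (-1.3)·0.000 - (2)·0.000) / (6.3) = 1.746
  v = (-5 - (1)·1.746 - (-4)·0.000) / (-7) = 0.964
  w = (-2 - (1.6)·1.746 - (-1)·0.964) / (6.6) = -0.580
Iteration 2:
  u = (11 - (-1.3)·0.964 - (2)·-0.580) / (6.3) = 2.129
  v = (-5 - (1)·2.129 - (-4)·-0.580) / (-7) = 1.350
  w = (-2 - (1.6)·2.129 - (-1)·1.350) / (6.6) = -0.615
Iteration 3:
  u = (11 - (-1.3)·1.350 - (2)·-0.615) / (6.3) = 2.220
  v = (-5 - (1)·2.220 - (-4)·-0.615) / (-7) = 1.383
  w = (-2 - (1.6)·2.220 - (-1)·1.383) / (6.6) = -0.632
Change: (0.091, 0.033, -0.017) → max |·| = 0.091

0.091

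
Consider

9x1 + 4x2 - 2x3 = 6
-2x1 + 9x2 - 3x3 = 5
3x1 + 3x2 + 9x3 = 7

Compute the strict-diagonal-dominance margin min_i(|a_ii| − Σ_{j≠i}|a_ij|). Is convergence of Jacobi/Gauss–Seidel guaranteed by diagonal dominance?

3

row 1: |9| − (4+2) = 3
row 2: |9| − (2+3) = 4
row 3: |9| − (3+3) = 3
minimum over rows = 3 → strictly diagonally dominant (convergence guaranteed)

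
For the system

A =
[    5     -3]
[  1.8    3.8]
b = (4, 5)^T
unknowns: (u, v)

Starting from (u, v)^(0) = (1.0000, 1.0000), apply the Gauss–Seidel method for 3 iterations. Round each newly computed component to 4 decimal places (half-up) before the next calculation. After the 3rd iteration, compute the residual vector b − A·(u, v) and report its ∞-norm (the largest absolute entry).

Iteration 1:
  u = (4 - (-3)·1.0000) / (5) = 1.4000
  v = (5 - (1.8)·1.4000) / (3.8) = 0.6526
Iteration 2:
  u = (4 - (-3)·0.6526) / (5) = 1.1916
  v = (5 - (1.8)·1.1916) / (3.8) = 0.7513
Iteration 3:
  u = (4 - (-3)·0.7513) / (5) = 1.2508
  v = (5 - (1.8)·1.2508) / (3.8) = 0.7233
Residual b − A·x = (-0.0841, 0.0000); ∞-norm = 0.0841

0.0841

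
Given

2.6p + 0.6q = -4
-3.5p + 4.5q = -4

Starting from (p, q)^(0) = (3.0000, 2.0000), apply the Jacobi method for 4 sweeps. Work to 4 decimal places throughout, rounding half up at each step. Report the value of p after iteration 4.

Iteration 1:
  p = (-4 - (0.6)·2.0000) / (2.6) = -2.0000
  q = (-4 - (-3.5)·3.0000) / (4.5) = 1.4444
Iteration 2:
  p = (-4 - (0.6)·1.4444) / (2.6) = -1.8718
  q = (-4 - (-3.5)·-2.0000) / (4.5) = -2.4444
Iteration 3:
  p = (-4 - (0.6)·-2.4444) / (2.6) = -0.9744
  q = (-4 - (-3.5)·-1.8718) / (4.5) = -2.3447
Iteration 4:
  p = (-4 - (0.6)·-2.3447) / (2.6) = -0.9974
  q = (-4 - (-3.5)·-0.9744) / (4.5) = -1.6468

-0.9974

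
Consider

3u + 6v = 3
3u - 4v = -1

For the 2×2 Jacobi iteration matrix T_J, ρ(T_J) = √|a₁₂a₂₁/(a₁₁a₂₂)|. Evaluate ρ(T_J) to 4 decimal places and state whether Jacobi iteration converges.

a₁₂a₂₁/(a₁₁a₂₂) = (6)·(3) / ((3)·(-4)) = -1.500000
ρ = √|-1.500000| = √1.500000 = 1.2247
ρ > 1, so Jacobi diverges

1.2247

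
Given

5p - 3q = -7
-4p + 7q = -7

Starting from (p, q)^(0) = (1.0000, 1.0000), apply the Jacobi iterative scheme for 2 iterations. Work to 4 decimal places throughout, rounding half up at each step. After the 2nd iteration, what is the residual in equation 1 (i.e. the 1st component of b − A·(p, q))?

Iteration 1:
  p = (-7 - (-3)·1.0000) / (5) = -0.8000
  q = (-7 - (-4)·1.0000) / (7) = -0.4286
Iteration 2:
  p = (-7 - (-3)·-0.4286) / (5) = -1.6572
  q = (-7 - (-4)·-0.8000) / (7) = -1.4571
Residual b − A·x = (-3.0853, -3.4291)

-3.0853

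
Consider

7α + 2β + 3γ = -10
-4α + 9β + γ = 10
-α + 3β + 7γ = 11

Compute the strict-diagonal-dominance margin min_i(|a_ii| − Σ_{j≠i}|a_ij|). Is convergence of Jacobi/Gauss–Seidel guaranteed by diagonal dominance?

row 1: |7| − (2+3) = 2
row 2: |9| − (4+1) = 4
row 3: |7| − (1+3) = 3
minimum over rows = 2 → strictly diagonally dominant (convergence guaranteed)

2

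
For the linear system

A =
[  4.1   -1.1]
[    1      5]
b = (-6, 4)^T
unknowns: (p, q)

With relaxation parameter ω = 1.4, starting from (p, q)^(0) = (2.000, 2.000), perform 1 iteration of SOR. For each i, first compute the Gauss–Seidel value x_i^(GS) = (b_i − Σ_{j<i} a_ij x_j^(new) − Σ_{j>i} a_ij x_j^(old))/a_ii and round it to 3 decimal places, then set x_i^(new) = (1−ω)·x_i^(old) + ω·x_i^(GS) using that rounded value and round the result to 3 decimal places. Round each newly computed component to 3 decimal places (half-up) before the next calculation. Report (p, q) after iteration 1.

(-2.098, 0.908)

Iteration 1:
  p: GS value = (-6 - (-1.1)·2.000) / (4.1) = -0.927;  p ← (1−ω)·2.000 + ω·-0.927 = -2.098
  q: GS value = (4 - (1)·-2.098) / (5) = 1.220;  q ← (1−ω)·2.000 + ω·1.220 = 0.908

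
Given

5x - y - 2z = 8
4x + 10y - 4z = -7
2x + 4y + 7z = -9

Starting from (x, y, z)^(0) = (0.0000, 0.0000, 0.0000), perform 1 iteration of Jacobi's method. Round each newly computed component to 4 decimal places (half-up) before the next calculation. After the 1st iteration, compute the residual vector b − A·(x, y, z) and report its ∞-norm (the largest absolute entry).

11.5428

Iteration 1:
  x = (8 - (-1)·0.0000 - (-2)·0.0000) / (5) = 1.6000
  y = (-7 - (4)·0.0000 - (-4)·0.0000) / (10) = -0.7000
  z = (-9 - (2)·0.0000 - (4)·0.0000) / (7) = -1.2857
Residual b − A·x = (-3.2714, -11.5428, -0.4001); ∞-norm = 11.5428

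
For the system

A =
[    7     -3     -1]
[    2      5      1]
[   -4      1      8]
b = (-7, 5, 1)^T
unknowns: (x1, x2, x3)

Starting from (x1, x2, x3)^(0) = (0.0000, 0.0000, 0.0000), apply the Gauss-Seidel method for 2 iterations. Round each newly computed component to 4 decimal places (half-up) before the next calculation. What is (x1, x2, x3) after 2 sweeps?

Iteration 1:
  x1 = (-7 - (-3)·0.0000 - (-1)·0.0000) / (7) = -1.0000
  x2 = (5 - (2)·-1.0000 - (1)·0.0000) / (5) = 1.4000
  x3 = (1 - (-4)·-1.0000 - (1)·1.4000) / (8) = -0.5500
Iteration 2:
  x1 = (-7 - (-3)·1.4000 - (-1)·-0.5500) / (7) = -0.4786
  x2 = (5 - (2)·-0.4786 - (1)·-0.5500) / (5) = 1.3014
  x3 = (1 - (-4)·-0.4786 - (1)·1.3014) / (8) = -0.2770

(-0.4786, 1.3014, -0.2770)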